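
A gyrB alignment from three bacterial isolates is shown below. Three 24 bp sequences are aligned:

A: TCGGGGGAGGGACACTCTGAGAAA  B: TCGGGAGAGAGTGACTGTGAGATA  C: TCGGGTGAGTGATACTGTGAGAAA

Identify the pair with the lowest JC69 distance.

A–B: 6/24 differ, p = 0.250, d = 0.304.
A–C: 4/24 differ, p = 0.167, d = 0.188.
B–C: 5/24 differ, p = 0.208, d = 0.244.
The smallest distance is between A and C.

A and C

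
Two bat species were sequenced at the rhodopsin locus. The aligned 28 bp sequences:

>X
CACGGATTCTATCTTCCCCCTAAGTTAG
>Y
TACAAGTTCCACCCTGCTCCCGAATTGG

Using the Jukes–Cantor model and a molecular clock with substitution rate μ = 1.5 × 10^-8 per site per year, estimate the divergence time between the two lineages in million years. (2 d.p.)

The sequences differ at 13 of 28 sites, so p = 13/28 ≈ 0.464286.
d = −(3/4) ln(1 − 4p/3) = −0.75 ln(1 − 0.619048) = −0.75 ln(0.380952)
  = −0.75 × (-0.965082) = 0.723812 substitutions/site.
Under a molecular clock d = 2μt, so t = d/(2μ) = 0.723812 / (2 × 1.5 × 10^-8) = 24.13 million years.

24.13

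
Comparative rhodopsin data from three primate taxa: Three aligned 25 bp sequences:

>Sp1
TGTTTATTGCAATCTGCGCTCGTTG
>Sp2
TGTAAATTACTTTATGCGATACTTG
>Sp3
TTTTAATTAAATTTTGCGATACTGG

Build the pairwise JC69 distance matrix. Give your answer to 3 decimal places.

Sp1–Sp2: 9/25 sites differ → p = 0.36, d = −0.75 ln(1 − 0.48) = 0.490445 ≈ 0.490.
Sp1–Sp3: 10/25 sites differ → p = 0.4, d = −0.75 ln(1 − 0.533333) = 0.571605 ≈ 0.572.
Sp2–Sp3: 6/25 sites differ → p = 0.24, d = −0.75 ln(1 − 0.32) = 0.289247 ≈ 0.289.

d(Sp1,Sp2) = 0.490, d(Sp1,Sp3) = 0.572, d(Sp2,Sp3) = 0.289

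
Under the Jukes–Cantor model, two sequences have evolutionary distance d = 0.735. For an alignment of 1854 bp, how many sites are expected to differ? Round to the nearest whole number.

869

Invert JC69: p = (3/4)(1 − e^(−4d/3)) = 0.75 × (1 − e^(-0.98)) = 0.75 × (1 − 0.375311) = 0.468517.
Expected differing sites = pL ≈ 0.468517 × 1854 = 868.630518 ≈ 869.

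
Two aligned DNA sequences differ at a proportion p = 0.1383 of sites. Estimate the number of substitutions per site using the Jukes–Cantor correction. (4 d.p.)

0.1529

d = −(3/4) ln(1 − 4p/3) = −0.75 ln(1 − 0.1844) = −0.75 ln(0.8156)
  = −0.75 × (-0.203831) = 0.152873 substitutions/site.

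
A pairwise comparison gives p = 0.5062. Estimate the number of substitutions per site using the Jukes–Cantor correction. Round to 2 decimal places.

d = −(3/4) ln(1 − 4p/3) = −0.75 ln(1 − 0.674933) = −0.75 ln(0.325067)
  = −0.75 × (-1.123724) = 0.842793 substitutions/site.

0.84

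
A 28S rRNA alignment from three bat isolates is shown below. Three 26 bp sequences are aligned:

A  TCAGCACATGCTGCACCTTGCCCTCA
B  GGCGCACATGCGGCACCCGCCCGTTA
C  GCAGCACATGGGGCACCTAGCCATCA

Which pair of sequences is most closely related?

A and C

A–B: 9/26 differ, p = 0.346, d = 0.464.
A–C: 5/26 differ, p = 0.192, d = 0.222.
B–C: 8/26 differ, p = 0.308, d = 0.396.
The smallest distance is between A and C.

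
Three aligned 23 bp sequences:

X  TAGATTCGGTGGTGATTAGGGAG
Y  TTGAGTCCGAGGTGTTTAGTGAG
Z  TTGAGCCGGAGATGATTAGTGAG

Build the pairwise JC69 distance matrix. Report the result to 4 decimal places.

d(X,Y) = 0.3206, d(X,Z) = 0.3206, d(Y,Z) = 0.1979

X–Y: 6/23 sites differ → p ≈ 0.26087, d = −0.75 ln(1 − 0.347827) = 0.320584 ≈ 0.3206.
X–Z: 6/23 sites differ → p ≈ 0.26087, d = −0.75 ln(1 − 0.347827) = 0.320584 ≈ 0.3206.
Y–Z: 4/23 sites differ → p ≈ 0.173913, d = −0.75 ln(1 − 0.231884) = 0.197861 ≈ 0.1979.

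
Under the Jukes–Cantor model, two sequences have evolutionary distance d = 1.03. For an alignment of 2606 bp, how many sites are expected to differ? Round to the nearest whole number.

1460

Invert JC69: p = (3/4)(1 − e^(−4d/3)) = 0.75 × (1 − e^(-1.373333)) = 0.75 × (1 − 0.253261) = 0.560054.
Expected differing sites = pL ≈ 0.560054 × 2606 = 1459.500724 ≈ 1460.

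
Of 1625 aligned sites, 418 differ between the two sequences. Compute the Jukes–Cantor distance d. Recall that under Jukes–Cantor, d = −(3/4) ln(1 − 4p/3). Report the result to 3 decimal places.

0.315

p = 418/1625 ≈ 0.257231.
d = −(3/4) ln(1 − 4p/3) = −0.75 ln(1 − 0.342975) = −0.75 ln(0.657025)
  = −0.75 × (-0.420033) = 0.315025 substitutions/site.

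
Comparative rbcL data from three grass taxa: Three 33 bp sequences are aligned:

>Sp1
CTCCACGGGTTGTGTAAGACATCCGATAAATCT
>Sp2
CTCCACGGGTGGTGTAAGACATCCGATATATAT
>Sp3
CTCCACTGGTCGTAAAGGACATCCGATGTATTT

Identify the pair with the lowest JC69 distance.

Sp1–Sp2: 3/33 differ, p = 0.091, d = 0.097.
Sp1–Sp3: 8/33 differ, p = 0.242, d = 0.293.
Sp2–Sp3: 7/33 differ, p = 0.212, d = 0.249.
The smallest distance is between Sp1 and Sp2.

Sp1 and Sp2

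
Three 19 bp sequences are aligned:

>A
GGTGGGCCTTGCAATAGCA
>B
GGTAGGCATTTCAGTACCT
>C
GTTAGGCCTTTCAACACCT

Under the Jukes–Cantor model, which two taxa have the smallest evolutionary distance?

B and C

A–B: 6/19 differ, p = 0.316, d = 0.410.
A–C: 6/19 differ, p = 0.316, d = 0.410.
B–C: 4/19 differ, p = 0.211, d = 0.247.
The smallest distance is between B and C.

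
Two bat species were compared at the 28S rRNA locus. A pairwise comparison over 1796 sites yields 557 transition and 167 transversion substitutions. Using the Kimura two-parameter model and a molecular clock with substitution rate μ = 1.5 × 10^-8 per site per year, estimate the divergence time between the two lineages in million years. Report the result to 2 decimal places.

22.53

P = 557/1796 ≈ 0.310134 and Q = 167/1796 ≈ 0.092984.
Under the Kimura two-parameter model, d = −½ ln(1 − 2P − Q) − ¼ ln(1 − 2Q).
1 − 2P − Q = 0.286748, giving −½ ln(0.286748) = 0.624576.
1 − 2Q = 0.814032, giving −¼ ln(0.814032) = 0.051439.
d = 0.624576 + 0.051439 = 0.676015.
Under a molecular clock d = 2μt, so t = d/(2μ) = 0.676015 / (2 × 1.5 × 10^-8) = 22.53 million years.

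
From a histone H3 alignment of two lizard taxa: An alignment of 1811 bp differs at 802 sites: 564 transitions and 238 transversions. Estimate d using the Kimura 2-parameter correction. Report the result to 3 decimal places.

0.778

P = 564/1811 ≈ 0.31143 and Q = 238/1811 ≈ 0.131419.
Under the Kimura two-parameter model, d = −½ ln(1 − 2P − Q) − ¼ ln(1 − 2Q).
1 − 2P − Q = 0.245721, giving −½ ln(0.245721) = 0.701779.
1 − 2Q = 0.737162, giving −¼ ln(0.737162) = 0.076237.
d = 0.701779 + 0.076237 = 0.778016.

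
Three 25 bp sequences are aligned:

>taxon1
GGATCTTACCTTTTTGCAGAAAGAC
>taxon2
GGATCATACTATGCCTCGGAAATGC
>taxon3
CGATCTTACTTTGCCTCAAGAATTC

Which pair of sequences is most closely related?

taxon2 and taxon3

taxon1–taxon2: 10/25 differ, p = 0.400, d = 0.572.
taxon1–taxon3: 10/25 differ, p = 0.400, d = 0.572.
taxon2–taxon3: 7/25 differ, p = 0.280, d = 0.351.
The smallest distance is between taxon2 and taxon3.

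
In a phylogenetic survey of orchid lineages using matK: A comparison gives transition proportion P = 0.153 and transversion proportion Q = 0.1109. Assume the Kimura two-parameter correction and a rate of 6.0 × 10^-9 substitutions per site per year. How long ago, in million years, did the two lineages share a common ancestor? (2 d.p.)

27.70

Under the Kimura two-parameter model, d = −½ ln(1 − 2P − Q) − ¼ ln(1 − 2Q).
1 − 2P − Q = 0.5831, giving −½ ln(0.5831) = 0.269698.
1 − 2Q = 0.7782, giving −¼ ln(0.7782) = 0.062693.
d = 0.269698 + 0.062693 = 0.332391.
Under a molecular clock d = 2μt, so t = d/(2μ) = 0.332391 / (2 × 6.0 × 10^-9) = 27.70 million years.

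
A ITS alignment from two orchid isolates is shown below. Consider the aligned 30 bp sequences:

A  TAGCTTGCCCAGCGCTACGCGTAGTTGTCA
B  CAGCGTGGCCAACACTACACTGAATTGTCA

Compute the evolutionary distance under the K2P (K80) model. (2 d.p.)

0.39

Of 30 sites, 5 differences are transitions and 4 are transversions, so P = 5/30 ≈ 0.166667 and Q = 4/30 ≈ 0.133333.
Under the Kimura two-parameter model, d = −½ ln(1 − 2P − Q) − ¼ ln(1 − 2Q).
1 − 2P − Q = 0.533333, giving −½ ln(0.533333) = 0.314305.
1 − 2Q = 0.733334, giving −¼ ln(0.733334) = 0.077539.
d = 0.314305 + 0.077539 = 0.391844.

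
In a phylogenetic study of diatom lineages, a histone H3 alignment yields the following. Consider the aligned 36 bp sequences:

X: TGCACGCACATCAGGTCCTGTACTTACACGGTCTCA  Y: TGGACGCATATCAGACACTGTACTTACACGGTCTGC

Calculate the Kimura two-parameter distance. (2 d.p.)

0.23

Of 36 sites, 3 differences are transitions and 4 are transversions, so P = 3/36 ≈ 0.083333 and Q = 4/36 ≈ 0.111111.
Under the Kimura two-parameter model, d = −½ ln(1 − 2P − Q) − ¼ ln(1 − 2Q).
1 − 2P − Q = 0.722223, giving −½ ln(0.722223) = 0.162711.
1 − 2Q = 0.777778, giving −¼ ln(0.777778) = 0.062829.
d = 0.162711 + 0.062829 = 0.225540.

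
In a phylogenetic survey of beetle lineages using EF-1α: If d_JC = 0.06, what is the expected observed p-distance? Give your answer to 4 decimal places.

0.0577

p = (3/4)(1 − e^(−4d/3)) = 0.75 × (1 − e^(-0.08)) = 0.75 × (1 − 0.923116) = 0.057663.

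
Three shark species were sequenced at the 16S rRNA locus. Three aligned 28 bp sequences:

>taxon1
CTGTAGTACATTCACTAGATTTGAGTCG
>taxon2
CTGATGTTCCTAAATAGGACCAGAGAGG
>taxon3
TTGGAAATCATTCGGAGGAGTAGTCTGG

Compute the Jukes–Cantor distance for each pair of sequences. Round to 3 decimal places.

taxon1–taxon2: 14/28 sites differ → p = 0.5, d = −0.75 ln(1 − 0.666667) = 0.823960 ≈ 0.824.
taxon1–taxon3: 14/28 sites differ → p = 0.5, d = −0.75 ln(1 − 0.666667) = 0.823960 ≈ 0.824.
taxon2–taxon3: 15/28 sites differ → p ≈ 0.535714, d = −0.75 ln(1 − 0.714285) = 0.939570 ≈ 0.940.

d(taxon1,taxon2) = 0.824, d(taxon1,taxon3) = 0.824, d(taxon2,taxon3) = 0.940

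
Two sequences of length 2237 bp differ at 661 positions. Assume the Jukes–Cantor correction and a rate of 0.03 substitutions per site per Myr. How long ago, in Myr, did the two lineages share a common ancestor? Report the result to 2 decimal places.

6.26

p = 661/2237 ≈ 0.295485.
d = −(3/4) ln(1 − 4p/3) = −0.75 ln(1 − 0.39398) = −0.75 ln(0.60602)
  = −0.75 × (-0.500842) = 0.375632 substitutions/site.
Under a molecular clock d = 2μt, so t = d/(2μ) = 0.375632 / (2 × 0.03) = 6.26 Myr.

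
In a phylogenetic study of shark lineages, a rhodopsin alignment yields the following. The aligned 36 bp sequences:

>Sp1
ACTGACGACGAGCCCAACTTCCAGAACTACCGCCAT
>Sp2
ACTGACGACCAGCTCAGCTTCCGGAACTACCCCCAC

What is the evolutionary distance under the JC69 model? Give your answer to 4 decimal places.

The sequences differ at 6 of 36 sites (10, 14, 17, 23, 32, 36), so p = 6/36 ≈ 0.166667.
d = −(3/4) ln(1 − 4p/3) = −0.75 ln(1 − 0.222223) = −0.75 ln(0.777777)
  = −0.75 × (-0.251315) = 0.188486 substitutions/site.

0.1885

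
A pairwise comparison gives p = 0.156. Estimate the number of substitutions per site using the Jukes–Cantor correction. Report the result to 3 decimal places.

0.175

d = −(3/4) ln(1 − 4p/3) = −0.75 ln(1 − 0.208) = −0.75 ln(0.792)
  = −0.75 × (-0.233194) = 0.174896 substitutions/site.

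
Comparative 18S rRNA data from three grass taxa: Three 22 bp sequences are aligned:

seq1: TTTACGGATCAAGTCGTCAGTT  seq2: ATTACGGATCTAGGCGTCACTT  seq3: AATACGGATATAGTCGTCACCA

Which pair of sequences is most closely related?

seq1–seq2: 4/22 differ, p = 0.182, d = 0.208.
seq1–seq3: 7/22 differ, p = 0.318, d = 0.414.
seq2–seq3: 5/22 differ, p = 0.227, d = 0.271.
The smallest distance is between seq1 and seq2.

seq1 and seq2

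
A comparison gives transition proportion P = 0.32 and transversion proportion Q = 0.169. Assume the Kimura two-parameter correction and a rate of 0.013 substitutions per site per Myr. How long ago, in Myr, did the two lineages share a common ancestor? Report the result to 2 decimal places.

Under the Kimura two-parameter model, d = −½ ln(1 − 2P − Q) − ¼ ln(1 − 2Q).
1 − 2P − Q = 0.191, giving −½ ln(0.191) = 0.827741.
1 − 2Q = 0.662, giving −¼ ln(0.662) = 0.103122.
d = 0.827741 + 0.103122 = 0.930863.
Under a molecular clock d = 2μt, so t = d/(2μ) = 0.930863 / (2 × 0.013) = 35.80 Myr.

35.80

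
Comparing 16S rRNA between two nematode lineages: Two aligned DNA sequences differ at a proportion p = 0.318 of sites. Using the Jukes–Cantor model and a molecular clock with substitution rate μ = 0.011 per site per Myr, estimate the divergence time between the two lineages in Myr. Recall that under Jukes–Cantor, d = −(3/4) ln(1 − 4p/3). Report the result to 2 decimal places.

18.81

d = −(3/4) ln(1 − 4p/3) = −0.75 ln(1 − 0.424) = −0.75 ln(0.576)
  = −0.75 × (-0.551648) = 0.413736 substitutions/site.
Under a molecular clock d = 2μt, so t = d/(2μ) = 0.413736 / (2 × 0.011) = 18.81 Myr.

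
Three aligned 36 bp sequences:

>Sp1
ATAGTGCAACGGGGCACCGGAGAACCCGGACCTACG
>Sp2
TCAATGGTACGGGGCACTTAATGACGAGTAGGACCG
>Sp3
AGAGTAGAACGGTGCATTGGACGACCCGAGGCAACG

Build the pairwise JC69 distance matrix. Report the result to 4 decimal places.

d(Sp1,Sp2) = 0.7449, d(Sp1,Sp3) = 0.4408, d(Sp2,Sp3) = 0.6735

Sp1–Sp2: 17/36 sites differ → p ≈ 0.472222, d = −0.75 ln(1 − 0.629629) = 0.744938 ≈ 0.7449.
Sp1–Sp3: 12/36 sites differ → p ≈ 0.333333, d = −0.75 ln(1 − 0.444444) = 0.440839 ≈ 0.4408.
Sp2–Sp3: 16/36 sites differ → p ≈ 0.444444, d = −0.75 ln(1 − 0.592592) = 0.673455 ≈ 0.6735.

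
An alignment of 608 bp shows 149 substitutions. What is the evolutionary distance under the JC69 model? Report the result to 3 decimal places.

0.297

p = 149/608 ≈ 0.245066.
d = −(3/4) ln(1 − 4p/3) = −0.75 ln(1 − 0.326755) = −0.75 ln(0.673245)
  = −0.75 × (-0.395646) = 0.296735 substitutions/site.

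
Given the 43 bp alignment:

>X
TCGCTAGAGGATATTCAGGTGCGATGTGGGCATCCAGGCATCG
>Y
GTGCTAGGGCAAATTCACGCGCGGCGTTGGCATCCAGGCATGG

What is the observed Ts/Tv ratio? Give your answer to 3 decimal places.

Transitions are A↔G and C↔T; transversions are all other mismatches.
Transitions: 5. Transversions: 6.
R = 5/6 = 0.833333… ≈ 0.833 (to 3 d.p.).

0.833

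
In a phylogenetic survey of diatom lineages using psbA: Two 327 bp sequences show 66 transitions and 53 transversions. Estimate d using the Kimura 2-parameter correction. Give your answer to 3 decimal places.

0.515

P = 66/327 ≈ 0.201835 and Q = 53/327 ≈ 0.16208.
Under the Kimura two-parameter model, d = −½ ln(1 − 2P − Q) − ¼ ln(1 − 2Q).
1 − 2P − Q = 0.43425, giving −½ ln(0.43425) = 0.417067.
1 − 2Q = 0.67584, giving −¼ ln(0.67584) = 0.097950.
d = 0.417067 + 0.097950 = 0.515017.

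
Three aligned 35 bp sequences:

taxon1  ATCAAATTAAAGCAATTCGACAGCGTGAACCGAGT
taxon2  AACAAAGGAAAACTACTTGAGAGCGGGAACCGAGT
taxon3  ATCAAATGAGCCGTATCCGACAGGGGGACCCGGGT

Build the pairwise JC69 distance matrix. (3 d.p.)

d(taxon1,taxon2) = 0.315, d(taxon1,taxon3) = 0.407, d(taxon2,taxon3) = 0.513

taxon1–taxon2: 9/35 sites differ → p ≈ 0.257143, d = −0.75 ln(1 − 0.342857) = 0.314890 ≈ 0.315.
taxon1–taxon3: 11/35 sites differ → p ≈ 0.314286, d = −0.75 ln(1 − 0.419048) = 0.407315 ≈ 0.407.
taxon2–taxon3: 13/35 sites differ → p ≈ 0.371429, d = −0.75 ln(1 − 0.495239) = 0.512753 ≈ 0.513.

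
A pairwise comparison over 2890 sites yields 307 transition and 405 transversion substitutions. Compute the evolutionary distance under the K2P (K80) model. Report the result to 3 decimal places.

0.300

P = 307/2890 ≈ 0.106228 and Q = 405/2890 ≈ 0.140138.
Under the Kimura two-parameter model, d = −½ ln(1 − 2P − Q) − ¼ ln(1 − 2Q).
1 − 2P − Q = 0.647406, giving −½ ln(0.647406) = 0.217391.
1 − 2Q = 0.719724, giving −¼ ln(0.719724) = 0.082222.
d = 0.217391 + 0.082222 = 0.299613.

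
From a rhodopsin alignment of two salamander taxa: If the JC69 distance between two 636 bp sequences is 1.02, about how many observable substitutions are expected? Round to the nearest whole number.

Invert JC69: p = (3/4)(1 − e^(−4d/3)) = 0.75 × (1 − e^(-1.36)) = 0.75 × (1 − 0.256661) = 0.557504.
Expected differing sites = pL ≈ 0.557504 × 636 = 354.572544 ≈ 355.

355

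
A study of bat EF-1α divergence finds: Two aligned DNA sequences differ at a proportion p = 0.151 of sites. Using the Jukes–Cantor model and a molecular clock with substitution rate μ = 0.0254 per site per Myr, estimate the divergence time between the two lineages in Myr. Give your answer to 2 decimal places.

d = −(3/4) ln(1 − 4p/3) = −0.75 ln(1 − 0.201333) = −0.75 ln(0.798667)
  = −0.75 × (-0.224811) = 0.168608 substitutions/site.
Under a molecular clock d = 2μt, so t = d/(2μ) = 0.168608 / (2 × 0.0254) = 3.32 Myr.

3.32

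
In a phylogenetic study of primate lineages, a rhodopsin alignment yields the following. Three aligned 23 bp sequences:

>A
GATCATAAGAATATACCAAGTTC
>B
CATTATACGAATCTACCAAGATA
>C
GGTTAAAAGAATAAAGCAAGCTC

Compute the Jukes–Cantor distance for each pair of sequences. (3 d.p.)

d(A,B) = 0.321, d(A,C) = 0.321, d(B,C) = 0.553

A–B: 6/23 sites differ → p ≈ 0.26087, d = −0.75 ln(1 − 0.347827) = 0.320584 ≈ 0.321.
A–C: 6/23 sites differ → p ≈ 0.26087, d = −0.75 ln(1 − 0.347827) = 0.320584 ≈ 0.321.
B–C: 9/23 sites differ → p ≈ 0.391304, d = −0.75 ln(1 − 0.521739) = 0.553199 ≈ 0.553.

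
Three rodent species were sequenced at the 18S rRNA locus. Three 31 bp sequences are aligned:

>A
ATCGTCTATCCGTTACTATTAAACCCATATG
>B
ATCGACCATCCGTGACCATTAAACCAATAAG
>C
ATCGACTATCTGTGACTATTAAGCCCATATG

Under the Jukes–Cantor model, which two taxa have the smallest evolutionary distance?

A and C

A–B: 6/31 differ, p = 0.194, d = 0.224.
A–C: 4/31 differ, p = 0.129, d = 0.142.
B–C: 6/31 differ, p = 0.194, d = 0.224.
The smallest distance is between A and C.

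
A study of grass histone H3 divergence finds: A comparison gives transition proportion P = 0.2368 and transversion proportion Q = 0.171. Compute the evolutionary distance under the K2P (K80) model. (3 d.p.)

Under the Kimura two-parameter model, d = −½ ln(1 − 2P − Q) − ¼ ln(1 − 2Q).
1 − 2P − Q = 0.3554, giving −½ ln(0.3554) = 0.517256.
1 − 2Q = 0.658, giving −¼ ln(0.658) = 0.104638.
d = 0.517256 + 0.104638 = 0.621894.

0.622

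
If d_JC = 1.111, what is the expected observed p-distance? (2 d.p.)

0.58

p = (3/4)(1 − e^(−4d/3)) = 0.75 × (1 − e^(-1.481333)) = 0.75 × (1 − 0.227334) = 0.579500.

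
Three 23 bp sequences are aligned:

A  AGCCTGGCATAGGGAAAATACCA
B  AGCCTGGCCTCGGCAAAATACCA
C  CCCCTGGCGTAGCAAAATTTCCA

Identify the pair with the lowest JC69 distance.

A–B: 3/23 differ, p = 0.130, d = 0.143.
A–C: 7/23 differ, p = 0.304, d = 0.390.
B–C: 8/23 differ, p = 0.348, d = 0.467.
The smallest distance is between A and B.

A and B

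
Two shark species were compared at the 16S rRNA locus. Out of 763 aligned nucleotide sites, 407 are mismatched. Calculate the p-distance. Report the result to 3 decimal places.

p = 407/763 = 0.533420… ≈ 0.533 (to 3 d.p.).

0.533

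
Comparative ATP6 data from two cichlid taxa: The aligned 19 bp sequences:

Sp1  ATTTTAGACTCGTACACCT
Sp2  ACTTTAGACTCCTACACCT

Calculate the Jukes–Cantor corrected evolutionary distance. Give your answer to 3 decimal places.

The sequences differ at 2 of 19 sites (2, 12), so p = 2/19 ≈ 0.105263.
d = −(3/4) ln(1 − 4p/3) = −0.75 ln(1 − 0.140351) = −0.75 ln(0.859649)
  = −0.75 × (-0.151231) = 0.113423 substitutions/site.

0.113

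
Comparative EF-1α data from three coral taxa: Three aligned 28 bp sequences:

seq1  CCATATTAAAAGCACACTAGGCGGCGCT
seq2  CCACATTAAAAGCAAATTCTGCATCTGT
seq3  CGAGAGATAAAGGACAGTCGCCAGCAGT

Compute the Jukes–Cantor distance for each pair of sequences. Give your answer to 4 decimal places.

seq1–seq2: 9/28 sites differ → p ≈ 0.321429, d = −0.75 ln(1 − 0.428572) = 0.419713 ≈ 0.4197.
seq1–seq3: 12/28 sites differ → p ≈ 0.428571, d = −0.75 ln(1 − 0.571428) = 0.635472 ≈ 0.6355.
seq2–seq3: 12/28 sites differ → p ≈ 0.428571, d = −0.75 ln(1 − 0.571428) = 0.635472 ≈ 0.6355.

d(seq1,seq2) = 0.4197, d(seq1,seq3) = 0.6355, d(seq2,seq3) = 0.6355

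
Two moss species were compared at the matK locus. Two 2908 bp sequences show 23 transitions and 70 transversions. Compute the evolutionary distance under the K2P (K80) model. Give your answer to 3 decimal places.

0.033

P = 23/2908 ≈ 0.007909 and Q = 70/2908 ≈ 0.024072.
Under the Kimura two-parameter model, d = −½ ln(1 − 2P − Q) − ¼ ln(1 − 2Q).
1 − 2P − Q = 0.96011, giving −½ ln(0.96011) = 0.020354.
1 − 2Q = 0.951856, giving −¼ ln(0.951856) = 0.012335.
d = 0.020354 + 0.012335 = 0.032689.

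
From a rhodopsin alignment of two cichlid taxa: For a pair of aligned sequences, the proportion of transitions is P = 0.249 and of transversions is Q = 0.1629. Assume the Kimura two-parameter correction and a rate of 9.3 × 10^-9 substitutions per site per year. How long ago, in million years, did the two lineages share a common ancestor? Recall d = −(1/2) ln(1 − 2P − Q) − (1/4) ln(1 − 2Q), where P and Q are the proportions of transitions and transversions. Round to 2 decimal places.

Under the Kimura two-parameter model, d = −½ ln(1 − 2P − Q) − ¼ ln(1 − 2Q).
1 − 2P − Q = 0.3391, giving −½ ln(0.3391) = 0.540730.
1 − 2Q = 0.6742, giving −¼ ln(0.6742) = 0.098557.
d = 0.540730 + 0.098557 = 0.639287.
Under a molecular clock d = 2μt, so t = d/(2μ) = 0.639287 / (2 × 9.3 × 10^-9) = 34.37 million years.

34.37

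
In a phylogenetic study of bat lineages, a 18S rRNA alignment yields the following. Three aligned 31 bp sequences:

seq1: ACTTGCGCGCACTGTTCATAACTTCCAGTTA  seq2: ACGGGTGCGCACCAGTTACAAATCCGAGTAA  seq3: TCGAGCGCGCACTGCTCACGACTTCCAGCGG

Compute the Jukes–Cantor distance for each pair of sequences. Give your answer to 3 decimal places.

seq1–seq2: 12/31 sites differ → p ≈ 0.387097, d = −0.75 ln(1 − 0.516129) = 0.544453 ≈ 0.544.
seq1–seq3: 9/31 sites differ → p ≈ 0.290323, d = −0.75 ln(1 − 0.387097) = 0.367161 ≈ 0.367.
seq2–seq3: 14/31 sites differ → p ≈ 0.451613, d = −0.75 ln(1 − 0.602151) = 0.691262 ≈ 0.691.

d(seq1,seq2) = 0.544, d(seq1,seq3) = 0.367, d(seq2,seq3) = 0.691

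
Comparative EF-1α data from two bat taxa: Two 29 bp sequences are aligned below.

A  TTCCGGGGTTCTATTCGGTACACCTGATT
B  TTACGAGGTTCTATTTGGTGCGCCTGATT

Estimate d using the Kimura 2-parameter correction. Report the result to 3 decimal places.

0.204

Of 29 sites, 4 differences are transitions and 1 are transversions, so P = 4/29 ≈ 0.137931 and Q = 1/29 ≈ 0.034483.
Under the Kimura two-parameter model, d = −½ ln(1 − 2P − Q) − ¼ ln(1 − 2Q).
1 − 2P − Q = 0.689655, giving −½ ln(0.689655) = 0.185782.
1 − 2Q = 0.931034, giving −¼ ln(0.931034) = 0.017865.
d = 0.185782 + 0.017865 = 0.203647.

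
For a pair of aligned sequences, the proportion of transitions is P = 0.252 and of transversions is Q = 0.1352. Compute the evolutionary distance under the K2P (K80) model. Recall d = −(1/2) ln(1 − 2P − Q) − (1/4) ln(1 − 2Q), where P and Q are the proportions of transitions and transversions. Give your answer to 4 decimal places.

Under the Kimura two-parameter model, d = −½ ln(1 − 2P − Q) − ¼ ln(1 − 2Q).
1 − 2P − Q = 0.3608, giving −½ ln(0.3608) = 0.509716.
1 − 2Q = 0.7296, giving −¼ ln(0.7296) = 0.078815.
d = 0.509716 + 0.078815 = 0.588531.

0.5885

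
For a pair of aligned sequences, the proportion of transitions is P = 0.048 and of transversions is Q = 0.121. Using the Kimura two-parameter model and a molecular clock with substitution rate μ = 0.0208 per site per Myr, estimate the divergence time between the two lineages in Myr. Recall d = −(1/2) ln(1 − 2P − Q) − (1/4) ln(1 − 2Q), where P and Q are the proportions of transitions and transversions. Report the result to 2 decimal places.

Under the Kimura two-parameter model, d = −½ ln(1 − 2P − Q) − ¼ ln(1 − 2Q).
1 − 2P − Q = 0.783, giving −½ ln(0.783) = 0.122311.
1 − 2Q = 0.758, giving −¼ ln(0.758) = 0.069268.
d = 0.122311 + 0.069268 = 0.191579.
Under a molecular clock d = 2μt, so t = d/(2μ) = 0.191579 / (2 × 0.0208) = 4.61 Myr.

4.61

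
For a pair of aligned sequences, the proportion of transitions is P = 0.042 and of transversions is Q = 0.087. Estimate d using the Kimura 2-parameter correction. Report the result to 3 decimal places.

Under the Kimura two-parameter model, d = −½ ln(1 − 2P − Q) − ¼ ln(1 − 2Q).
1 − 2P − Q = 0.829, giving −½ ln(0.829) = 0.093768.
1 − 2Q = 0.826, giving −¼ ln(0.826) = 0.047790.
d = 0.093768 + 0.047790 = 0.141558.

0.142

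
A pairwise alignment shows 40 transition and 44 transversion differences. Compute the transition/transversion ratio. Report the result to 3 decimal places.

R = 40/44 = 0.909090… ≈ 0.909 (to 3 d.p.).

0.909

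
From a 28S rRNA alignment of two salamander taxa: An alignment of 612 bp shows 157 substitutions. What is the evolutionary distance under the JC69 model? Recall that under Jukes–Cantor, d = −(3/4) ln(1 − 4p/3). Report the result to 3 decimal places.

0.314

p = 157/612 ≈ 0.256536.
d = −(3/4) ln(1 − 4p/3) = −0.75 ln(1 − 0.342048) = −0.75 ln(0.657952)
  = −0.75 × (-0.418623) = 0.313967 substitutions/site.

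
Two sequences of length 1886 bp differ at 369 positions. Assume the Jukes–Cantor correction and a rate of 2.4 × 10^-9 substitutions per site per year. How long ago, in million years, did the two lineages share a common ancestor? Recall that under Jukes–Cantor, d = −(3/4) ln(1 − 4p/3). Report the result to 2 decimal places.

p = 369/1886 ≈ 0.195652.
d = −(3/4) ln(1 − 4p/3) = −0.75 ln(1 − 0.260869) = −0.75 ln(0.739131)
  = −0.75 × (-0.302280) = 0.226710 substitutions/site.
Under a molecular clock d = 2μt, so t = d/(2μ) = 0.226710 / (2 × 2.4 × 10^-9) = 47.23 million years.

47.23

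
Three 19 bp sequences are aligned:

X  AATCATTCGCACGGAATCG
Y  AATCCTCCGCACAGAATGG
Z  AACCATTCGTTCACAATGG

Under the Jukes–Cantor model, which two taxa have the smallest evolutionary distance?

X and Y

X–Y: 4/19 differ, p = 0.211, d = 0.247.
X–Z: 6/19 differ, p = 0.316, d = 0.410.
Y–Z: 6/19 differ, p = 0.316, d = 0.410.
The smallest distance is between X and Y.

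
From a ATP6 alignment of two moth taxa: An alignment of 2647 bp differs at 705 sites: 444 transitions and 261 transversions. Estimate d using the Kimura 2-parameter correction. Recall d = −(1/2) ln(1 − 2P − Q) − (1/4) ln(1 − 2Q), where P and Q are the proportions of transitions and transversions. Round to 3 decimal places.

0.340

P = 444/2647 ≈ 0.167737 and Q = 261/2647 ≈ 0.098602.
Under the Kimura two-parameter model, d = −½ ln(1 − 2P − Q) − ¼ ln(1 − 2Q).
1 − 2P − Q = 0.565924, giving −½ ln(0.565924) = 0.284648.
1 − 2Q = 0.802796, giving −¼ ln(0.802796) = 0.054914.
d = 0.284648 + 0.054914 = 0.339562.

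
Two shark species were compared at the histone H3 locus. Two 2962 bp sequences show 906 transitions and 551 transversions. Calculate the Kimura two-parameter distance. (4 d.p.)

P = 906/2962 ≈ 0.305874 and Q = 551/2962 ≈ 0.186023.
Under the Kimura two-parameter model, d = −½ ln(1 − 2P − Q) − ¼ ln(1 − 2Q).
1 − 2P − Q = 0.202229, giving −½ ln(0.202229) = 0.799177.
1 − 2Q = 0.627954, giving −¼ ln(0.627954) = 0.116322.
d = 0.799177 + 0.116322 = 0.915499.

0.9155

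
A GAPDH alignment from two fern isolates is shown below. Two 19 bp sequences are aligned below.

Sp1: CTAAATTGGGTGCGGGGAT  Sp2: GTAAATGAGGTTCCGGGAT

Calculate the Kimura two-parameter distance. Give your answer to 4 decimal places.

0.3264

Of 19 sites, 1 differences are transitions and 4 are transversions, so P = 1/19 ≈ 0.052632 and Q = 4/19 ≈ 0.210526.
Under the Kimura two-parameter model, d = −½ ln(1 − 2P − Q) − ¼ ln(1 − 2Q).
1 − 2P − Q = 0.68421, giving −½ ln(0.68421) = 0.189745.
1 − 2Q = 0.578948, giving −¼ ln(0.578948) = 0.136636.
d = 0.189745 + 0.136636 = 0.326381.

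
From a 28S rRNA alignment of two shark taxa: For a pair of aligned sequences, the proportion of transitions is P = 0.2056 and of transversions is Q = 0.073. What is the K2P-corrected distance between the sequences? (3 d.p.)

Under the Kimura two-parameter model, d = −½ ln(1 − 2P − Q) − ¼ ln(1 − 2Q).
1 − 2P − Q = 0.5158, giving −½ ln(0.5158) = 0.331018.
1 − 2Q = 0.854, giving −¼ ln(0.854) = 0.039456.
d = 0.331018 + 0.039456 = 0.370474.

0.370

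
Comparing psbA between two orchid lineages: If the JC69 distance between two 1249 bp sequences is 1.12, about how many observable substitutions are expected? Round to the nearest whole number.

726

Invert JC69: p = (3/4)(1 − e^(−4d/3)) = 0.75 × (1 − e^(-1.493333)) = 0.75 × (1 − 0.224623) = 0.581533.
Expected differing sites = pL ≈ 0.581533 × 1249 = 726.334717 ≈ 726.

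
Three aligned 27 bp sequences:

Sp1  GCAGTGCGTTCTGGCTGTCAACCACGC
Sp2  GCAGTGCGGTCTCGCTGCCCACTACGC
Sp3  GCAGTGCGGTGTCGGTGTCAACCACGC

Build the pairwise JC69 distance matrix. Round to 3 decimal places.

Sp1–Sp2: 5/27 sites differ → p ≈ 0.185185, d = −0.75 ln(1 − 0.246913) = 0.212681 ≈ 0.213.
Sp1–Sp3: 4/27 sites differ → p ≈ 0.148148, d = −0.75 ln(1 − 0.197531) = 0.165047 ≈ 0.165.
Sp2–Sp3: 5/27 sites differ → p ≈ 0.185185, d = −0.75 ln(1 − 0.246913) = 0.212681 ≈ 0.213.

d(Sp1,Sp2) = 0.213, d(Sp1,Sp3) = 0.165, d(Sp2,Sp3) = 0.213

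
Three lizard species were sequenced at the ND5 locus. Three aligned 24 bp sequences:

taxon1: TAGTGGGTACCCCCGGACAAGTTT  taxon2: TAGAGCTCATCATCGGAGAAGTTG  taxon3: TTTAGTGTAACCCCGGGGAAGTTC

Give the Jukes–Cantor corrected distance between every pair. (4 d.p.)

taxon1–taxon2: 9/24 sites differ → p = 0.375, d = −0.75 ln(1 − 0.5) = 0.519860 ≈ 0.5199.
taxon1–taxon3: 8/24 sites differ → p ≈ 0.333333, d = −0.75 ln(1 − 0.444444) = 0.440839 ≈ 0.4408.
taxon2–taxon3: 10/24 sites differ → p ≈ 0.416667, d = −0.75 ln(1 − 0.555556) = 0.608198 ≈ 0.6082.

d(taxon1,taxon2) = 0.5199, d(taxon1,taxon3) = 0.4408, d(taxon2,taxon3) = 0.6082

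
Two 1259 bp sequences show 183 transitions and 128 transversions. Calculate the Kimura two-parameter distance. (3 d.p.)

P = 183/1259 ≈ 0.145353 and Q = 128/1259 ≈ 0.101668.
Under the Kimura two-parameter model, d = −½ ln(1 − 2P − Q) − ¼ ln(1 − 2Q).
1 − 2P − Q = 0.607626, giving −½ ln(0.607626) = 0.249098.
1 − 2Q = 0.796664, giving −¼ ln(0.796664) = 0.056831.
d = 0.249098 + 0.056831 = 0.305929.

0.306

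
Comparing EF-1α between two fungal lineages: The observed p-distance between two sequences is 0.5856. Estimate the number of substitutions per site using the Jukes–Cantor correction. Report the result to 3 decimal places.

1.138

d = −(3/4) ln(1 − 4p/3) = −0.75 ln(1 − 0.7808) = −0.75 ln(0.2192)
  = −0.75 × (-1.517771) = 1.138328 substitutions/site.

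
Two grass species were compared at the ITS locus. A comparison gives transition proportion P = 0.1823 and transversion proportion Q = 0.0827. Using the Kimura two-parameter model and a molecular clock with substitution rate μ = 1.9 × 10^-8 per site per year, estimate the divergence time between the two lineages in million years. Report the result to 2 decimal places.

8.99

Under the Kimura two-parameter model, d = −½ ln(1 − 2P − Q) − ¼ ln(1 − 2Q).
1 − 2P − Q = 0.5527, giving −½ ln(0.5527) = 0.296470.
1 − 2Q = 0.8346, giving −¼ ln(0.8346) = 0.045201.
d = 0.296470 + 0.045201 = 0.341671.
Under a molecular clock d = 2μt, so t = d/(2μ) = 0.341671 / (2 × 1.9 × 10^-8) = 8.99 million years.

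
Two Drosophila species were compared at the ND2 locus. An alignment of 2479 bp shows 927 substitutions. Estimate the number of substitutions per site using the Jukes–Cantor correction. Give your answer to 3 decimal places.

p = 927/2479 ≈ 0.373941.
d = −(3/4) ln(1 − 4p/3) = −0.75 ln(1 − 0.498588) = −0.75 ln(0.501412)
  = −0.75 × (-0.690327) = 0.517745 substitutions/site.

0.518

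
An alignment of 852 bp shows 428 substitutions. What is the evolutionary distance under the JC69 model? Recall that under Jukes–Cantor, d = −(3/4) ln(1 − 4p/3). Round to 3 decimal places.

p = 428/852 ≈ 0.502347.
d = −(3/4) ln(1 − 4p/3) = −0.75 ln(1 − 0.669796) = −0.75 ln(0.330204)
  = −0.75 × (-1.108045) = 0.831034 substitutions/site.

0.831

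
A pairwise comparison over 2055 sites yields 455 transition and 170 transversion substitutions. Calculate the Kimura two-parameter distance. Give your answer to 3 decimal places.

P = 455/2055 ≈ 0.221411 and Q = 170/2055 ≈ 0.082725.
Under the Kimura two-parameter model, d = −½ ln(1 − 2P − Q) − ¼ ln(1 − 2Q).
1 − 2P − Q = 0.474453, giving −½ ln(0.474453) = 0.372796.
1 − 2Q = 0.83455, giving −¼ ln(0.83455) = 0.045216.
d = 0.372796 + 0.045216 = 0.418012.

0.418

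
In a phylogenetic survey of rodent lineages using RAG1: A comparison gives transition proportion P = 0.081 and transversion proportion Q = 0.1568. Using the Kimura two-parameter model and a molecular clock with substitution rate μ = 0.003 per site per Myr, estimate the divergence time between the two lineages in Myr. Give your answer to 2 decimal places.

Under the Kimura two-parameter model, d = −½ ln(1 − 2P − Q) − ¼ ln(1 − 2Q).
1 − 2P − Q = 0.6812, giving −½ ln(0.6812) = 0.191950.
1 − 2Q = 0.6864, giving −¼ ln(0.6864) = 0.094074.
d = 0.191950 + 0.094074 = 0.286024.
Under a molecular clock d = 2μt, so t = d/(2μ) = 0.286024 / (2 × 0.003) = 47.67 Myr.

47.67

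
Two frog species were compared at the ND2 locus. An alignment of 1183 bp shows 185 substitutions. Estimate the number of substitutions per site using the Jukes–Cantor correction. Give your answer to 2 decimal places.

0.18

p = 185/1183 ≈ 0.156382.
d = −(3/4) ln(1 − 4p/3) = −0.75 ln(1 − 0.208509) = −0.75 ln(0.791491)
  = −0.75 × (-0.233837) = 0.175378 substitutions/site.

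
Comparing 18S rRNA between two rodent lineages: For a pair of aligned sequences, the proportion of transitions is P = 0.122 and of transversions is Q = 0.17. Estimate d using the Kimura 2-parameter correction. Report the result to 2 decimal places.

0.37

Under the Kimura two-parameter model, d = −½ ln(1 − 2P − Q) − ¼ ln(1 − 2Q).
1 − 2P − Q = 0.586, giving −½ ln(0.586) = 0.267218.
1 − 2Q = 0.66, giving −¼ ln(0.66) = 0.103879.
d = 0.267218 + 0.103879 = 0.371097.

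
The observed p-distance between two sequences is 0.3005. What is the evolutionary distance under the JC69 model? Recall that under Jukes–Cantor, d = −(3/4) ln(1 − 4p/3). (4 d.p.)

d = −(3/4) ln(1 − 4p/3) = −0.75 ln(1 − 0.400667) = −0.75 ln(0.599333)
  = −0.75 × (-0.511938) = 0.383954 substitutions/site.

0.3840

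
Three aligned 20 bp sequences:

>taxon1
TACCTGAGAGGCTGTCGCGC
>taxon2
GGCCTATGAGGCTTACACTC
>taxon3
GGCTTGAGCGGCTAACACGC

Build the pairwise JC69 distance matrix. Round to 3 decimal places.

taxon1–taxon2: 8/20 sites differ → p = 0.4, d = −0.75 ln(1 − 0.533333) = 0.571605 ≈ 0.572.
taxon1–taxon3: 7/20 sites differ → p = 0.35, d = −0.75 ln(1 − 0.466667) = 0.471457 ≈ 0.471.
taxon2–taxon3: 6/20 sites differ → p = 0.3, d = −0.75 ln(1 − 0.4) = 0.383119 ≈ 0.383.

d(taxon1,taxon2) = 0.572, d(taxon1,taxon3) = 0.471, d(taxon2,taxon3) = 0.383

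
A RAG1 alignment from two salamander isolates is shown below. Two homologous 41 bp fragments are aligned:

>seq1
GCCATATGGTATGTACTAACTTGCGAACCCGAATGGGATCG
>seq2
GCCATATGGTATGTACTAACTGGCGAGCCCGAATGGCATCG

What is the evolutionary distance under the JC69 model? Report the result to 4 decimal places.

The sequences differ at 3 of 41 sites (22, 27, 37), so p = 3/41 ≈ 0.073171.
d = −(3/4) ln(1 − 4p/3) = −0.75 ln(1 − 0.097561) = −0.75 ln(0.902439)
  = −0.75 × (-0.102654) = 0.076991 substitutions/site.

0.0770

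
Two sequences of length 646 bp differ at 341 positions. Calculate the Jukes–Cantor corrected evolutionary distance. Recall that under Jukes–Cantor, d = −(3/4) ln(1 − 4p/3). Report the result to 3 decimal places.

0.913

p = 341/646 ≈ 0.527864.
d = −(3/4) ln(1 − 4p/3) = −0.75 ln(1 − 0.703819) = −0.75 ln(0.296181)
  = −0.75 × (-1.216785) = 0.912589 substitutions/site.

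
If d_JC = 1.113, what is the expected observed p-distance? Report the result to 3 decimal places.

p = (3/4)(1 − e^(−4d/3)) = 0.75 × (1 − e^(-1.484)) = 0.75 × (1 − 0.226729) = 0.579953.

0.580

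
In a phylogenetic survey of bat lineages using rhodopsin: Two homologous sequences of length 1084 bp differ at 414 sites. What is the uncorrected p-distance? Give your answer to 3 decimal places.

0.382

p = 414/1084 = 0.381918… ≈ 0.382 (to 3 d.p.).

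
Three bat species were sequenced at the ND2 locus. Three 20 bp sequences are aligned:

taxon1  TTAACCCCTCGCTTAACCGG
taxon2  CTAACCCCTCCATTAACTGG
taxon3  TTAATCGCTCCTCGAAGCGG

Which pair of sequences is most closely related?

taxon1–taxon2: 4/20 differ, p = 0.200, d = 0.233.
taxon1–taxon3: 7/20 differ, p = 0.350, d = 0.471.
taxon2–taxon3: 8/20 differ, p = 0.400, d = 0.572.
The smallest distance is between taxon1 and taxon2.

taxon1 and taxon2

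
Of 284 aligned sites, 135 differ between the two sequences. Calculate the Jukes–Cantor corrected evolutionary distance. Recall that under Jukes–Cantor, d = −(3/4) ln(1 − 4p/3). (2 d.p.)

p = 135/284 ≈ 0.475352.
d = −(3/4) ln(1 − 4p/3) = −0.75 ln(1 − 0.633803) = −0.75 ln(0.366197)
  = −0.75 × (-1.004584) = 0.753438 substitutions/site.

0.75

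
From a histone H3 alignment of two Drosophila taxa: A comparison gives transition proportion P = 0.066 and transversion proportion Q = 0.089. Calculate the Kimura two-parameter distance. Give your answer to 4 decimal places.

Under the Kimura two-parameter model, d = −½ ln(1 − 2P − Q) − ¼ ln(1 − 2Q).
1 − 2P − Q = 0.779, giving −½ ln(0.779) = 0.124872.
1 − 2Q = 0.822, giving −¼ ln(0.822) = 0.049004.
d = 0.124872 + 0.049004 = 0.173876.

0.1739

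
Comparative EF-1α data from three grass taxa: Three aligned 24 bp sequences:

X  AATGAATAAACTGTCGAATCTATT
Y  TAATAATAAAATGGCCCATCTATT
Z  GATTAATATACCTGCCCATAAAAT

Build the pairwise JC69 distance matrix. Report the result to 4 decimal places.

d(X,Y) = 0.3694, d(X,Z) = 0.7083, d(Y,Z) = 0.5199

X–Y: 7/24 sites differ → p ≈ 0.291667, d = −0.75 ln(1 − 0.388889) = 0.369358 ≈ 0.3694.
X–Z: 11/24 sites differ → p ≈ 0.458333, d = −0.75 ln(1 − 0.611111) = 0.708346 ≈ 0.7083.
Y–Z: 9/24 sites differ → p = 0.375, d = −0.75 ln(1 − 0.5) = 0.519860 ≈ 0.5199.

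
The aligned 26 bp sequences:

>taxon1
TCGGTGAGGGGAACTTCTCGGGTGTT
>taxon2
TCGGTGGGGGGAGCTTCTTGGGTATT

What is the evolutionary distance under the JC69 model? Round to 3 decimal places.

The sequences differ at 4 of 26 sites (7, 13, 19, 24), so p = 4/26 ≈ 0.153846.
d = −(3/4) ln(1 − 4p/3) = −0.75 ln(1 − 0.205128) = −0.75 ln(0.794872)
  = −0.75 × (-0.229574) = 0.172181 substitutions/site.

0.172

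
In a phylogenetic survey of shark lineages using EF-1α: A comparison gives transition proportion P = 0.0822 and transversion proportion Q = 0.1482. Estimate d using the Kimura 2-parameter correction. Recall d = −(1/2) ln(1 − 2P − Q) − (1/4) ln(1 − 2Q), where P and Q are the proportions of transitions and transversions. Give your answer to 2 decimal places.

0.28

Under the Kimura two-parameter model, d = −½ ln(1 − 2P − Q) − ¼ ln(1 − 2Q).
1 − 2P − Q = 0.6874, giving −½ ln(0.6874) = 0.187419.
1 − 2Q = 0.7036, giving −¼ ln(0.7036) = 0.087886.
d = 0.187419 + 0.087886 = 0.275305.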